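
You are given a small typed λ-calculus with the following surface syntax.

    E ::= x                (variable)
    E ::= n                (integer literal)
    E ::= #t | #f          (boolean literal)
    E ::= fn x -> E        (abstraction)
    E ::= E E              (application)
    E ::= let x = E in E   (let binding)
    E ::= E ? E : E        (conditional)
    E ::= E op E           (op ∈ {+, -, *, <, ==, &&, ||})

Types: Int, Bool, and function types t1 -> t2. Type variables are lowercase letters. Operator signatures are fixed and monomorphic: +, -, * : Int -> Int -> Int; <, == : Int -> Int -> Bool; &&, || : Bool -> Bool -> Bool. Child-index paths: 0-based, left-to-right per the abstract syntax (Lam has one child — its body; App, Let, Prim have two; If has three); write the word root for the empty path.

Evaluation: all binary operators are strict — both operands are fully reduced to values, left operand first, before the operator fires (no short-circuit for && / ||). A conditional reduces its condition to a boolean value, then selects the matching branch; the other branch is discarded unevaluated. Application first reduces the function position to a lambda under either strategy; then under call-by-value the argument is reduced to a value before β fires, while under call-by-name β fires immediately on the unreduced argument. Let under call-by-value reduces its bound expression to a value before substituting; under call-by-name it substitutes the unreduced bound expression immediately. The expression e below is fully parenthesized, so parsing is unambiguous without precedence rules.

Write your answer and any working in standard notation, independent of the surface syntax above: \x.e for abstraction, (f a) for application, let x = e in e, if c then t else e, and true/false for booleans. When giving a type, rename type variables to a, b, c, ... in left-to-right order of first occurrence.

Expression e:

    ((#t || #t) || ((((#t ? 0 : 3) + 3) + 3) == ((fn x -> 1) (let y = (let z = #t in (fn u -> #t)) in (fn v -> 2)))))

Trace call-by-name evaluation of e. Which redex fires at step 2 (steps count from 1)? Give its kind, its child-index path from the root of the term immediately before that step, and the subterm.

Answer: if at 1.0.0.0 : (if true then 0 else 3)

Derivation:
step 0: ((true || true) || ((((if true then 0 else 3) + 3) + 3) == ((\x.1) (let y = (let z = true in (\u.true)) in (\v.2)))))
step 1: [delta@0] (true || ((((if true then 0 else 3) + 3) + 3) == ((\x.1) (let y = (let z = true in (\u.true)) in (\v.2)))))
step 2: [if@1.0.0.0] (true || (((0 + 3) + 3) == ((\x.1) (let y = (let z = true in (\u.true)) in (\v.2)))))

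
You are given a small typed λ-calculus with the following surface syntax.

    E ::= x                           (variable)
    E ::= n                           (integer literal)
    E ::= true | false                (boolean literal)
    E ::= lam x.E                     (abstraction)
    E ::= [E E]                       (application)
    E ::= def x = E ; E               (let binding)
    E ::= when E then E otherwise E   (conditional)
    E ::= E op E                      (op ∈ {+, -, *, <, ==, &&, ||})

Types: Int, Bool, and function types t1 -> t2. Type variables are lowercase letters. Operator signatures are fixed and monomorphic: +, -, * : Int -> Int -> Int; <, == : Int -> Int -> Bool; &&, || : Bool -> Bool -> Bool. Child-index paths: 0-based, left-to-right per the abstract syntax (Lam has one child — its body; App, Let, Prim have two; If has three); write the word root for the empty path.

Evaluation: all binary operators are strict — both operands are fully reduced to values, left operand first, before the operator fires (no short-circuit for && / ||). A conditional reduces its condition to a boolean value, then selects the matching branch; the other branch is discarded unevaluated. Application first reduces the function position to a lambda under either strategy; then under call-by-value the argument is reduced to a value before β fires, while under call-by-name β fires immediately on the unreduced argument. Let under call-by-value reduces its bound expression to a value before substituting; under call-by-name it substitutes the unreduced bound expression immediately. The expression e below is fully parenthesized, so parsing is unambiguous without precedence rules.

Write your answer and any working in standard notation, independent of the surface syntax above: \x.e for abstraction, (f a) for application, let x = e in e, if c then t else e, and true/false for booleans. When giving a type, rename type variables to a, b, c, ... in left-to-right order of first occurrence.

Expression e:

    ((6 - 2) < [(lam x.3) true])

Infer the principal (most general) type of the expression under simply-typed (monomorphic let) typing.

Working:
  unify Int ~ Int
  unify Int ~ Int
  unify Int ~ Int
\x._ : a -> Int
  unify a -> Int ~ Bool -> b
  unify a ~ Bool
  unify Int ~ b
_ _ : Int
  unify Int ~ Int

Answer: Bool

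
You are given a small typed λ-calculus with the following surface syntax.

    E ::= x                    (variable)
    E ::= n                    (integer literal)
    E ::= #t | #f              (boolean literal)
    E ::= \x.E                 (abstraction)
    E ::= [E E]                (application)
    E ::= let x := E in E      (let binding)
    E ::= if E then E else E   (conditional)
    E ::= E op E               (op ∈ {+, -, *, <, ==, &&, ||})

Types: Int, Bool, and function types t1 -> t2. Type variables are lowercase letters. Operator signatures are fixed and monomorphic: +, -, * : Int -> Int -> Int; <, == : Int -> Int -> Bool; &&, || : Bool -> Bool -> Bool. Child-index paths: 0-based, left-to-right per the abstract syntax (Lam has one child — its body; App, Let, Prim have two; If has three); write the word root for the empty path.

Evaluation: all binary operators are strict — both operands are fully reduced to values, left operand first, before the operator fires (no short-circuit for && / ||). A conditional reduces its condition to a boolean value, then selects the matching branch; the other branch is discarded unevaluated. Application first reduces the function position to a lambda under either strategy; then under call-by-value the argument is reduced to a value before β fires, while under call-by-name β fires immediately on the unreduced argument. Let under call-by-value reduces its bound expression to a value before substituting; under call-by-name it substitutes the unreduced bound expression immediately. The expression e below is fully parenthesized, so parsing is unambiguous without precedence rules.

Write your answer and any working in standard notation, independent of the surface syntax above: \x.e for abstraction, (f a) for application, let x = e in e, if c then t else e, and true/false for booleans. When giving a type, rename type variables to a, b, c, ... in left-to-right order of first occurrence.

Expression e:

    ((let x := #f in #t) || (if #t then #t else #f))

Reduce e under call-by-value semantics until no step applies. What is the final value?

Answer: true

Derivation:
step 0: ((let x = false in true) || (if true then true else false))
step 1: [let@0] (true || (if true then true else false))
step 2: [if@1] (true || true)
step 3: [delta@root] true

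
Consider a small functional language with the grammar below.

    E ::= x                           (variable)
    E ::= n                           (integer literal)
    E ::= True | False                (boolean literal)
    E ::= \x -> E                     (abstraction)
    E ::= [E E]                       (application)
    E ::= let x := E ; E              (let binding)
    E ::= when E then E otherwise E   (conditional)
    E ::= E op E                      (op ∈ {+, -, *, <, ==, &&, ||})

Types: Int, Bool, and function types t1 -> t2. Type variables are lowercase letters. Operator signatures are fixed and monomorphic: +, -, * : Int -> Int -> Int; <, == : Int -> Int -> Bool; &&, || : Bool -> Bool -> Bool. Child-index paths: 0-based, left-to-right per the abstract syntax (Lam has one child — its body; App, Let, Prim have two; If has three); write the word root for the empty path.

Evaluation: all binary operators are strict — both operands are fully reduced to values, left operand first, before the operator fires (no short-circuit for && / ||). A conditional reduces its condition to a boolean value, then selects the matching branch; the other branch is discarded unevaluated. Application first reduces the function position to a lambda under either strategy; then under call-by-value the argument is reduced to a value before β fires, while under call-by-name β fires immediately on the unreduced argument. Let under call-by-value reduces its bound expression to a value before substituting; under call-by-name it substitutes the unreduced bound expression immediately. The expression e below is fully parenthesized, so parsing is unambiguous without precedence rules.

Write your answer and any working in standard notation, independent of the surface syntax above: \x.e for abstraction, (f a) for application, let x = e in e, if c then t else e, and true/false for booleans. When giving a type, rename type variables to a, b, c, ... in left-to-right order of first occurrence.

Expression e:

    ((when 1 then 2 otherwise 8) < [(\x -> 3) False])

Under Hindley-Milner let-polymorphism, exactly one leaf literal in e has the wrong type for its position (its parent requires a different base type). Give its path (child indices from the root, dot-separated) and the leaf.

Answer: 0.0 : 1

Working:
  unify Int ~ Bool
  FAIL: mismatch Int ~ Bool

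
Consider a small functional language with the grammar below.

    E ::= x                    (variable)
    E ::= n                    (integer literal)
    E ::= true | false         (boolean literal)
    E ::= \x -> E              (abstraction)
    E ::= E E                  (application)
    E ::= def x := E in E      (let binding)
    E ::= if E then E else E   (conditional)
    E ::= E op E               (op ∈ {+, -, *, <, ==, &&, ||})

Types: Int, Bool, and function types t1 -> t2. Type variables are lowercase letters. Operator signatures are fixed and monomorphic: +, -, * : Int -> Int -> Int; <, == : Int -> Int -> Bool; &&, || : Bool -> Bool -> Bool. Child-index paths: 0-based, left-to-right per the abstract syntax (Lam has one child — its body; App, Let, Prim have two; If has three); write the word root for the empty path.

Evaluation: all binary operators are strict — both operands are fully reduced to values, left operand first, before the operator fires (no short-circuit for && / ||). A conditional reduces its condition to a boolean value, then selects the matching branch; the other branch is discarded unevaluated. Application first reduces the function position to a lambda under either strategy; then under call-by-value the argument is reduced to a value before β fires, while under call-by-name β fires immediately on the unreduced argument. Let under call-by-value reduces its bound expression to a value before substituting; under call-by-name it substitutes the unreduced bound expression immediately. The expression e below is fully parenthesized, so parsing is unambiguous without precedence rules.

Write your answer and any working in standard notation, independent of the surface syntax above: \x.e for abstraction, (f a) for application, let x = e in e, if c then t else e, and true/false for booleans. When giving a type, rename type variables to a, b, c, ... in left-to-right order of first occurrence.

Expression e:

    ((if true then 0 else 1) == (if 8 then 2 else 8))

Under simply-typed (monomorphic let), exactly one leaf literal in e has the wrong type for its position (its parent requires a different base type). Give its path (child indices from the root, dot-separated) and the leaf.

Working:
  unify Bool ~ Bool
  unify Int ~ Int
  unify Int ~ Int
  unify Int ~ Bool
  FAIL: mismatch Int ~ Bool

Answer: 1.0 : 8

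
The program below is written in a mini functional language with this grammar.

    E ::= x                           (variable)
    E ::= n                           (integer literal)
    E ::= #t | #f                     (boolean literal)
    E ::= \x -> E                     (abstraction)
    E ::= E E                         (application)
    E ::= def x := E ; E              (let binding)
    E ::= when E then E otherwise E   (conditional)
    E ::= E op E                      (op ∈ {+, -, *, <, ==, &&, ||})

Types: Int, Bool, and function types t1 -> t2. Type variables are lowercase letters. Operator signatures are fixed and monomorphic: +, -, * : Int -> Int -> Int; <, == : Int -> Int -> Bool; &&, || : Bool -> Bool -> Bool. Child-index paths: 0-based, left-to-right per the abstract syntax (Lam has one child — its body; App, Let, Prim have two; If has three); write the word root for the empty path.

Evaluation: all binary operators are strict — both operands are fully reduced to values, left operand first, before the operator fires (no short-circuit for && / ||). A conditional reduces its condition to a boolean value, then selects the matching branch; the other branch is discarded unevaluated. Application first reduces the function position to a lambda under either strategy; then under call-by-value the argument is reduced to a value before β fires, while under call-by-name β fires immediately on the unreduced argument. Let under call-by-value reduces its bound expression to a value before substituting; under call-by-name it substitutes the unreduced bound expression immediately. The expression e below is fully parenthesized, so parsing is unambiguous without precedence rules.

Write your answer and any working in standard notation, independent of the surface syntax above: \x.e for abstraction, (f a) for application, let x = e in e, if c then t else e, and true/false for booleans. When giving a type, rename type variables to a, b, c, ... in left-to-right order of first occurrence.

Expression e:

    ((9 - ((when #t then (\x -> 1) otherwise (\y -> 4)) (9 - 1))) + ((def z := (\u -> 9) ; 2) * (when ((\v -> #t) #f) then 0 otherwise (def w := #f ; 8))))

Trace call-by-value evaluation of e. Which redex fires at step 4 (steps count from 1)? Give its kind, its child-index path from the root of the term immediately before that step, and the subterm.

Answer: delta at 0 : (9 - 1)

Trace:
step 0: ((9 - ((if true then (\x.1) else (\y.4)) (9 - 1))) + ((let z = (\u.9) in 2) * (if ((\v.true) false) then 0 else (let w = false in 8))))
step 1: [if@0.1.0] ((9 - ((\x.1) (9 - 1))) + ((let z = (\u.9) in 2) * (if ((\v.true) false) then 0 else (let w = false in 8))))
step 2: [delta@0.1.1] ((9 - ((\x.1) 8)) + ((let z = (\u.9) in 2) * (if ((\v.true) false) then 0 else (let w = false in 8))))
step 3: [beta@0.1] ((9 - 1) + ((let z = (\u.9) in 2) * (if ((\v.true) false) then 0 else (let w = false in 8))))
step 4: [delta@0] (8 + ((let z = (\u.9) in 2) * (if ((\v.true) false) then 0 else (let w = false in 8))))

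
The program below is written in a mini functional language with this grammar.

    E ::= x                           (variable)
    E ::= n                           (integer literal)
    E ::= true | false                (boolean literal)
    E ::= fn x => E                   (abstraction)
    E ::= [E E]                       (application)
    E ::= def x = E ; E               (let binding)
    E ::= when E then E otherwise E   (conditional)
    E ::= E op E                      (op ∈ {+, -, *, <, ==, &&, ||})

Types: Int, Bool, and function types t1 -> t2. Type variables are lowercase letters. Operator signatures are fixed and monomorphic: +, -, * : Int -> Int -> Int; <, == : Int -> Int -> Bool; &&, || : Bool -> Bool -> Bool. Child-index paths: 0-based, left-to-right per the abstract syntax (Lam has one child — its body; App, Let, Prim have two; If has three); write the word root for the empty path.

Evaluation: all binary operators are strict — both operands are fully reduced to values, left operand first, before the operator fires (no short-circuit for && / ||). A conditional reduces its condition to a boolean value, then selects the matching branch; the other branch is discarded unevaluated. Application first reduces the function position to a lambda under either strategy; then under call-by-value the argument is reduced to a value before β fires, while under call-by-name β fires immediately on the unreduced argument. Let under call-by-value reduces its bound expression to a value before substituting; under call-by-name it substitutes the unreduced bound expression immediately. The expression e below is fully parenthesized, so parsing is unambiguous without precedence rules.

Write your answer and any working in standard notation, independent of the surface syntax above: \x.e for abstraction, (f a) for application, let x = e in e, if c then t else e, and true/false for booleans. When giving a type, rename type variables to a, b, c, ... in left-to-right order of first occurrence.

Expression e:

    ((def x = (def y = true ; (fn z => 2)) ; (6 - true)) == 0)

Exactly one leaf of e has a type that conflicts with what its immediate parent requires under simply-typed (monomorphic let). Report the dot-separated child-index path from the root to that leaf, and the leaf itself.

Working:
let y : Bool
\z._ : a -> Int
let x : a -> Int
  unify Int ~ Int
  unify Bool ~ Int
  FAIL: mismatch Bool ~ Int

Answer: 0.1.1 : true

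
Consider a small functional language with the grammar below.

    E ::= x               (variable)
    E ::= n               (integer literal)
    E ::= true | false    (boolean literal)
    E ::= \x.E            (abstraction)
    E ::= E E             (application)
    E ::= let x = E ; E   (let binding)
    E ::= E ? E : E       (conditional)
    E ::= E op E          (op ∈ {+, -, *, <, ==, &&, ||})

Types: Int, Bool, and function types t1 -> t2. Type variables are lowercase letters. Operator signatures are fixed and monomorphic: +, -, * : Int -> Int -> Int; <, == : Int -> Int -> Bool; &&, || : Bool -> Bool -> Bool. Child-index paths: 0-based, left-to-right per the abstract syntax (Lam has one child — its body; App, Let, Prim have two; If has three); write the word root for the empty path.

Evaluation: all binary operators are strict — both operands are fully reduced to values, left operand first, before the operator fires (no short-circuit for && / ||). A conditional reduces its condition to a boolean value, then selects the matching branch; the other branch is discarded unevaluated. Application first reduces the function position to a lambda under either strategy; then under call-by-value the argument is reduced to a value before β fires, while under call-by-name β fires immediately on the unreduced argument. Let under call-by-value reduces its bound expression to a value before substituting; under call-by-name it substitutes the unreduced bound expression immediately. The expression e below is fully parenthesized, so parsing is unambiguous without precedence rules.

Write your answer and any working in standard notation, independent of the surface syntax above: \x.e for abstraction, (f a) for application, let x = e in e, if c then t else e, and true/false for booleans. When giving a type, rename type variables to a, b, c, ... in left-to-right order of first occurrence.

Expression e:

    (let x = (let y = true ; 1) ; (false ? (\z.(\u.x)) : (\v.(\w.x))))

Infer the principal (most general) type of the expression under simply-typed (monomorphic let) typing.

Answer: a -> b -> Int

Trace:
let y : Bool
let x : Int
  unify Bool ~ Bool
x : Int
\u._ : b -> Int
\z._ : a -> b -> Int
x : Int
\w._ : d -> Int
\v._ : c -> d -> Int
  unify a -> b -> Int ~ c -> d -> Int
  unify a ~ c
  unify b -> Int ~ d -> Int
  unify b ~ d
  unify Int ~ Int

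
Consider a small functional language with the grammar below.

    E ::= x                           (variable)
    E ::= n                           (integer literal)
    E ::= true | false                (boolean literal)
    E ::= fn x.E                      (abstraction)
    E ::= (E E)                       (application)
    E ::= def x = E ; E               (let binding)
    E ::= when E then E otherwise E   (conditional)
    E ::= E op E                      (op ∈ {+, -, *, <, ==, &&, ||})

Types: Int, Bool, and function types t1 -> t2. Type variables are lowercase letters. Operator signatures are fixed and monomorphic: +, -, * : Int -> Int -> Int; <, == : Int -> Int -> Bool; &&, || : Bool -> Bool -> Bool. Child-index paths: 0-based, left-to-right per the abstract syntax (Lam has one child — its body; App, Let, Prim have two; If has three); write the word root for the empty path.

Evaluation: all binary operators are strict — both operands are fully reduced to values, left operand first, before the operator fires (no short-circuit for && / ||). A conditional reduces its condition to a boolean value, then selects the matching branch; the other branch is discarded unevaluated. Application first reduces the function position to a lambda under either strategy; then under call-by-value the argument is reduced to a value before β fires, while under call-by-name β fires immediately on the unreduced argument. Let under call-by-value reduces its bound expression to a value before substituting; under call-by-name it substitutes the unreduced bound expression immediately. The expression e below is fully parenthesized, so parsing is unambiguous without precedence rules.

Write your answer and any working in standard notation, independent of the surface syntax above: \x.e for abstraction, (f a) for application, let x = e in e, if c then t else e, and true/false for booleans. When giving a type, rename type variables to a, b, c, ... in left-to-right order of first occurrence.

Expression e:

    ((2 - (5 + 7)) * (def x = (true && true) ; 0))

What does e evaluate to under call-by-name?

Trace:
step 0: ((2 - (5 + 7)) * (let x = (true && true) in 0))
step 1: [delta@0.1] ((2 - 12) * (let x = (true && true) in 0))
step 2: [delta@0] (-10 * (let x = (true && true) in 0))
step 3: [let@1] (-10 * 0)
step 4: [delta@root] 0

Answer: 0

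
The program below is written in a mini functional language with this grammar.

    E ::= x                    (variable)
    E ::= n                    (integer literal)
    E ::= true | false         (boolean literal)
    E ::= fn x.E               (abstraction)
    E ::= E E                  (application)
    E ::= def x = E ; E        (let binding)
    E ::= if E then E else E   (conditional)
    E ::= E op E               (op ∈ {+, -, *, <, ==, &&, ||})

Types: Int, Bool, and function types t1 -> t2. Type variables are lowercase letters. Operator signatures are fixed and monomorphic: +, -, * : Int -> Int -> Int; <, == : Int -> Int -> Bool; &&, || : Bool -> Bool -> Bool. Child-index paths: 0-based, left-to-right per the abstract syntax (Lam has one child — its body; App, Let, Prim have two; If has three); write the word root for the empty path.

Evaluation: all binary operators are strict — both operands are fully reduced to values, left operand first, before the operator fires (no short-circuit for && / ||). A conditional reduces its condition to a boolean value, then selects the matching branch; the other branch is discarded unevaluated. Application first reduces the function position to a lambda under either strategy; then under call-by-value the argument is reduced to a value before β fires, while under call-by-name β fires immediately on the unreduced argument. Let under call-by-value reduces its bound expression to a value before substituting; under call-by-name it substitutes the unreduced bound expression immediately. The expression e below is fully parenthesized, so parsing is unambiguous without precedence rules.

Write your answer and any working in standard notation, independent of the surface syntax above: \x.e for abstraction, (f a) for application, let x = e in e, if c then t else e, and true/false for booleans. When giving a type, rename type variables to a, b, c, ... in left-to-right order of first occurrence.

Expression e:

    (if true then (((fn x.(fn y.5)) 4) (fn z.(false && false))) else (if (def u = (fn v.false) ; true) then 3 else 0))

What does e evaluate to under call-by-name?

Derivation:
step 0: (if true then (((\x.(\y.5)) 4) (\z.(false && false))) else (if (let u = (\v.false) in true) then 3 else 0))
step 1: [if@root] (((\x.(\y.5)) 4) (\z.(false && false)))
step 2: [beta@0] ((\y.5) (\z.(false && false)))
step 3: [beta@root] 5

Answer: 5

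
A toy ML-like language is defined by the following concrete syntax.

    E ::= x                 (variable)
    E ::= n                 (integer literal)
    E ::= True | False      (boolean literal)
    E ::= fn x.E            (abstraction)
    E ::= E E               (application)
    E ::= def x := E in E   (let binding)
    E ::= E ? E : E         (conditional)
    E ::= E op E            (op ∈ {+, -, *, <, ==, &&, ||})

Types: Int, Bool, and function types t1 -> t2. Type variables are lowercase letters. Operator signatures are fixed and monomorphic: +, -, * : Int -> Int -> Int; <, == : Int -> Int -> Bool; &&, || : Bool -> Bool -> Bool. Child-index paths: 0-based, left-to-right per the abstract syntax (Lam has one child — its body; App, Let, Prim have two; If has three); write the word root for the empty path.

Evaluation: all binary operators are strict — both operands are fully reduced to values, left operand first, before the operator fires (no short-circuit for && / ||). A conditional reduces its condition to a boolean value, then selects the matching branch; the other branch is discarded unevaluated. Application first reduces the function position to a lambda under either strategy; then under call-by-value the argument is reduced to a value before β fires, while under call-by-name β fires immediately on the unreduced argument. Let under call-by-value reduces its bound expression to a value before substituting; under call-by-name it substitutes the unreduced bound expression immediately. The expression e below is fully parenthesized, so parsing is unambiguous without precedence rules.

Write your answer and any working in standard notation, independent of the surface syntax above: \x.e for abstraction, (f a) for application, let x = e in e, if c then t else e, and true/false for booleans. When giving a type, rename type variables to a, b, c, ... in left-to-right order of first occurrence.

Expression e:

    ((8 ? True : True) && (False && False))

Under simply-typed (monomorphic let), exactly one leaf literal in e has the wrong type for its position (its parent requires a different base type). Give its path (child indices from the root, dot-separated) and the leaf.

Answer: 0.0 : 8

Derivation:
  unify Int ~ Bool
  FAIL: mismatch Int ~ Bool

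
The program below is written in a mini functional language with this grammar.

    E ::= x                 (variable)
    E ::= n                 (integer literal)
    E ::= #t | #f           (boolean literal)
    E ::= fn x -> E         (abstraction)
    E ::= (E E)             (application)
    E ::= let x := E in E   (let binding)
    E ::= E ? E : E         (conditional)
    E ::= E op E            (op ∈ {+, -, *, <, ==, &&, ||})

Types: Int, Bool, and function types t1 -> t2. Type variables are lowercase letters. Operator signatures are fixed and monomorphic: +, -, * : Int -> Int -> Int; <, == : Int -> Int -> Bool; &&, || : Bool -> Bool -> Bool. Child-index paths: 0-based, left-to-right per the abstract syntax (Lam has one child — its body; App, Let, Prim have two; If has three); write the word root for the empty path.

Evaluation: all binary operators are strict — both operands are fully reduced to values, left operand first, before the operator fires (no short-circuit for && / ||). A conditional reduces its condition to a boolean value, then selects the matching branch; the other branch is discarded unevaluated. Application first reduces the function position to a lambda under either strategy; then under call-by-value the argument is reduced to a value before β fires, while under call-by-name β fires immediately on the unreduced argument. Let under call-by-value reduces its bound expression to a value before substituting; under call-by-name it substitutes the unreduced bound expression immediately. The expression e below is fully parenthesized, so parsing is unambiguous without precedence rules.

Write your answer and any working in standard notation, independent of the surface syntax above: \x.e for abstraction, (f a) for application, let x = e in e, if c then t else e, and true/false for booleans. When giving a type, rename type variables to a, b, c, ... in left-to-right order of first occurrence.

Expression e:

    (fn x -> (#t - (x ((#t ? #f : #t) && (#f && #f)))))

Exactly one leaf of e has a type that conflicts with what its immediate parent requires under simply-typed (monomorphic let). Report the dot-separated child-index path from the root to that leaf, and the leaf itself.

Answer: 0.0 : true

Derivation:
  unify Bool ~ Int
  FAIL: mismatch Bool ~ Int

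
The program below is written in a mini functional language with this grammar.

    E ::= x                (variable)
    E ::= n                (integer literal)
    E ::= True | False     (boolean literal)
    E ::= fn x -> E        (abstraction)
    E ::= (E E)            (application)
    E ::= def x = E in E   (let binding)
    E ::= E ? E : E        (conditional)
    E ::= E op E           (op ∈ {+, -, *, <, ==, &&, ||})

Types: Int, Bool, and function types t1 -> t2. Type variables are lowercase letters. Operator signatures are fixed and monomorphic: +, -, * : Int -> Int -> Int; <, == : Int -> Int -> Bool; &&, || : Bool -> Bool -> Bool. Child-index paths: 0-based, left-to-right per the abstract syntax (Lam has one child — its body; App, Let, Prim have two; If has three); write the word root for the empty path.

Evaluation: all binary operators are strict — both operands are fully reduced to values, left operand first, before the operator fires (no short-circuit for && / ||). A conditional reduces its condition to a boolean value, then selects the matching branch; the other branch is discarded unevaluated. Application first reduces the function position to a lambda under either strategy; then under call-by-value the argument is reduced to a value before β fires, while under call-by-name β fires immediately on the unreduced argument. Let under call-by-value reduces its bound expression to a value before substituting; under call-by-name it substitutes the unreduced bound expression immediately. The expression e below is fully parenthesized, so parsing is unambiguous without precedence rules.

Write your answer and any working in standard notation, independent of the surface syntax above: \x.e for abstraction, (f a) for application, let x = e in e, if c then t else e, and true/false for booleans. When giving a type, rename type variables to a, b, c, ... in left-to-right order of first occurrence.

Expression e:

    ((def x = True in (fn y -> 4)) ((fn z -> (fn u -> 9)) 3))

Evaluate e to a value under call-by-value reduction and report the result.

Answer: 4

Working:
step 0: ((let x = true in (\y.4)) ((\z.(\u.9)) 3))
step 1: [let@0] ((\y.4) ((\z.(\u.9)) 3))
step 2: [beta@1] ((\y.4) (\u.9))
step 3: [beta@root] 4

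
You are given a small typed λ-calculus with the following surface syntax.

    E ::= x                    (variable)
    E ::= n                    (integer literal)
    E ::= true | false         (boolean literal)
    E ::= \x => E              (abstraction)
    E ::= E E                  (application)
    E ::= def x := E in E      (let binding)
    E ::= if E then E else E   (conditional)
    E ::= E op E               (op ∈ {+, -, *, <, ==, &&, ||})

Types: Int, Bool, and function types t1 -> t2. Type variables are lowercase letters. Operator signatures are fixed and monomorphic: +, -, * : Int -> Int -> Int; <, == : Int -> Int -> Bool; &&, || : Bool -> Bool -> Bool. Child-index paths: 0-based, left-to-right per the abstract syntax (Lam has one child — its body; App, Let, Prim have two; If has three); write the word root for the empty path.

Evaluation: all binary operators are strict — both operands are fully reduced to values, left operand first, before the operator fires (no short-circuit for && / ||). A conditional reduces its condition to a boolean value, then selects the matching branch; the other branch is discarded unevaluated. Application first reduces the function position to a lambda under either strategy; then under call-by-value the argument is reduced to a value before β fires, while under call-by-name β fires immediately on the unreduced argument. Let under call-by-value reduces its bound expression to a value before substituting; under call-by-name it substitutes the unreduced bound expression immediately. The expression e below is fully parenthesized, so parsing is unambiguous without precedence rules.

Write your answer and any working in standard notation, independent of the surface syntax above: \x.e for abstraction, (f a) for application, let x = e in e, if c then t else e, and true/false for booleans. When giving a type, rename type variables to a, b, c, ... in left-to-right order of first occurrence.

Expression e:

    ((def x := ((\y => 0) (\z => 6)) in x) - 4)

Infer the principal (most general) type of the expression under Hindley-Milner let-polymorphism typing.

Answer: Int

Derivation:
\y._ : a -> Int
\z._ : b -> Int
  unify a -> Int ~ (b -> Int) -> c
  unify a ~ b -> Int
  unify Int ~ c
_ _ : Int
let x : Int
x : Int
  unify Int ~ Int
  unify Int ~ Int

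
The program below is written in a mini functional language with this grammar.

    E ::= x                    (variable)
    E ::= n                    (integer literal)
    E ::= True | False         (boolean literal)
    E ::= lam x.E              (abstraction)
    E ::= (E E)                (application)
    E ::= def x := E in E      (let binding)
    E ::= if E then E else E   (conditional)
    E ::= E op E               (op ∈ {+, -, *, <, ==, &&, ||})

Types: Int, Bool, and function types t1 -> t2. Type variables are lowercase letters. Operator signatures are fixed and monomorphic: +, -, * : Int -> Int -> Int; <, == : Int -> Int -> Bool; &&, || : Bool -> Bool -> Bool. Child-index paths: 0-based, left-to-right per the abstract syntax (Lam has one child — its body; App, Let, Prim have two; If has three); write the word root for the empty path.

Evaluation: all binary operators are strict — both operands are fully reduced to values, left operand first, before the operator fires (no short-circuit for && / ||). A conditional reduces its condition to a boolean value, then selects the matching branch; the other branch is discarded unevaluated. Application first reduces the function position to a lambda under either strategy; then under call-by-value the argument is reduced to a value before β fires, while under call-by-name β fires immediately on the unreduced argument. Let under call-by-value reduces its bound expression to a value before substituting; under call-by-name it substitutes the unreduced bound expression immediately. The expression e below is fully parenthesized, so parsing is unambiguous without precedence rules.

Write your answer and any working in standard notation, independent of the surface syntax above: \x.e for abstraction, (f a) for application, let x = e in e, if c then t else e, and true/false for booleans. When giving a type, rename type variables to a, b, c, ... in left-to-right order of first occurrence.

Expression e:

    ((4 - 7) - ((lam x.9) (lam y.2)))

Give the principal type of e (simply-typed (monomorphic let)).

Answer: Int

Derivation:
  unify Int ~ Int
  unify Int ~ Int
  unify Int ~ Int
\x._ : a -> Int
\y._ : b -> Int
  unify a -> Int ~ (b -> Int) -> c
  unify a ~ b -> Int
  unify Int ~ c
_ _ : Int
  unify Int ~ Int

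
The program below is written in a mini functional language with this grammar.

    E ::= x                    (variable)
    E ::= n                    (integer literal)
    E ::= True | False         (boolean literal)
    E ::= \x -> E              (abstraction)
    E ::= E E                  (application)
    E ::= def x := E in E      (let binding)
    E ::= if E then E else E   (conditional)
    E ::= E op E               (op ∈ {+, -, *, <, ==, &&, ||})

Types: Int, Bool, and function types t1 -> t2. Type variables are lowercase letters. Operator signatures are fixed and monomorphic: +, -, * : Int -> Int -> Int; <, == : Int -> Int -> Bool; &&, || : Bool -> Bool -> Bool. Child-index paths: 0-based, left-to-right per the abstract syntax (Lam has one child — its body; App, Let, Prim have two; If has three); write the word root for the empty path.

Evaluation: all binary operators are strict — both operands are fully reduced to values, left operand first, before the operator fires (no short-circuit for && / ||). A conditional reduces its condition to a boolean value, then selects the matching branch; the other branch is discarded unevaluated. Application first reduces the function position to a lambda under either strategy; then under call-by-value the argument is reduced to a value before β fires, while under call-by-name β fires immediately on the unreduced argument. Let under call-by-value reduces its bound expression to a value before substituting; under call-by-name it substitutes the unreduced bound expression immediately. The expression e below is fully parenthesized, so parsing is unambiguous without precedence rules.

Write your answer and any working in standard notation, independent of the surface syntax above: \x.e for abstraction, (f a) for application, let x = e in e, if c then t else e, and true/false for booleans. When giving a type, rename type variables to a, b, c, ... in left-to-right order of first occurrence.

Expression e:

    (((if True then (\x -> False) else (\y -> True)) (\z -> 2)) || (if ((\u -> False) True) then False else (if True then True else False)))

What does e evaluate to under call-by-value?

Answer: true

Working:
step 0: (((if true then (\x.false) else (\y.true)) (\z.2)) || (if ((\u.false) true) then false else (if true then true else false)))
step 1: [if@0.0] (((\x.false) (\z.2)) || (if ((\u.false) true) then false else (if true then true else false)))
step 2: [beta@0] (false || (if ((\u.false) true) then false else (if true then true else false)))
step 3: [beta@1.0] (false || (if false then false else (if true then true else false)))
step 4: [if@1] (false || (if true then true else false))
step 5: [if@1] (false || true)
step 6: [delta@root] true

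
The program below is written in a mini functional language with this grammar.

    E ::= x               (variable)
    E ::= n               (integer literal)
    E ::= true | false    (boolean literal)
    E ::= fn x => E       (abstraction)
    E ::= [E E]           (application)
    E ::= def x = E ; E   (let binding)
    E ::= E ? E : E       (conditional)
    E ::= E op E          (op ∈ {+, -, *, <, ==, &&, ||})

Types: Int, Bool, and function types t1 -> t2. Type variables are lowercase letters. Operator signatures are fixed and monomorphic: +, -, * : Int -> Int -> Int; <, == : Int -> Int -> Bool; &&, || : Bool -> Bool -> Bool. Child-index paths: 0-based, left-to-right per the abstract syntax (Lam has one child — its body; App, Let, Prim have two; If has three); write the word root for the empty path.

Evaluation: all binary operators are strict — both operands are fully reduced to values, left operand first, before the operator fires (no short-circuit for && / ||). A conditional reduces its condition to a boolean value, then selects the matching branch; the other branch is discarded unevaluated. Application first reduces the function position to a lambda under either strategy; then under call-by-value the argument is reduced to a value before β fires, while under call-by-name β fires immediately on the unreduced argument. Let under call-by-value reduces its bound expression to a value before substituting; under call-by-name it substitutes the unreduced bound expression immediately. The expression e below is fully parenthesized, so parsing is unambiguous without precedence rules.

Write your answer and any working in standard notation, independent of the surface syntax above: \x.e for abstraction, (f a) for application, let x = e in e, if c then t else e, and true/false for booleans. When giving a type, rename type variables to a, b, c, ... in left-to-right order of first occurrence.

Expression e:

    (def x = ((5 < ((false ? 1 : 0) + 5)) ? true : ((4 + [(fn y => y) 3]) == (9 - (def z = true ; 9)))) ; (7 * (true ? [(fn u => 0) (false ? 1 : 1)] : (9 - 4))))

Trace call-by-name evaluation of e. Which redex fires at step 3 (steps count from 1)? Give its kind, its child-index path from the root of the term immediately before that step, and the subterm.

Working:
step 0: (let x = (if (5 < ((if false then 1 else 0) + 5)) then true else ((4 + ((\y.y) 3)) == (9 - (let z = true in 9)))) in (7 * (if true then ((\u.0) (if false then 1 else 1)) else (9 - 4))))
step 1: [let@root] (7 * (if true then ((\u.0) (if false then 1 else 1)) else (9 - 4)))
step 2: [if@1] (7 * ((\u.0) (if false then 1 else 1)))
step 3: [beta@1] (7 * 0)

Answer: beta at 1 : ((\u.0) (if false then 1 else 1))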